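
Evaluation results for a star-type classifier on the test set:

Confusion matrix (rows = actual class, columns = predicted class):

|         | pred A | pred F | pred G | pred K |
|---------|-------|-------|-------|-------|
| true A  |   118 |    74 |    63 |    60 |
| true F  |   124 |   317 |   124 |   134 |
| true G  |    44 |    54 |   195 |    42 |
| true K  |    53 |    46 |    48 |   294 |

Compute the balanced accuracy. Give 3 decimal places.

0.519

Balanced accuracy = mean of per-class recall.
  A: recall = 118/315 = 0.3746
  F: recall = 317/699 = 0.4535
  G: recall = 195/335 = 0.5821
  K: recall = 294/441 = 0.6667
Mean = (0.3746 + 0.4535 + 0.5821 + 0.6667) / 4 = 0.519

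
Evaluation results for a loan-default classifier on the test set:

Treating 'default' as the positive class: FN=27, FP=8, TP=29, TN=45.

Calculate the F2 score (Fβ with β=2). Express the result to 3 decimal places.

0.556

Fβ = (1+β²)·TP / ((1+β²)·TP + β²·FN + FP), with β²=4
= 5·29 / (5·29 + 4·27 + 8) = 0.556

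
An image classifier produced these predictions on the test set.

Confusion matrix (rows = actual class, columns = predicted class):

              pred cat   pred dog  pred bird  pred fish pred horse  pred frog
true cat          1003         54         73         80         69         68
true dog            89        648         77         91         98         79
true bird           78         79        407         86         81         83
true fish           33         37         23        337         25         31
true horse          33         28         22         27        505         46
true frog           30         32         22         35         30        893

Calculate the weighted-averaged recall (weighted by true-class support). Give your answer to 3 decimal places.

Per-class recall (TP/(TP+FN)):
  cat: TP=1003, FN=54+73+80+69+68=344 → 1003/1347 = 0.7446
  dog: TP=648, FN=89+77+91+98+79=434 → 648/1082 = 0.5989
  bird: TP=407, FN=78+79+86+81+83=407 → 407/814 = 0.5000
  fish: TP=337, FN=33+37+23+25+31=149 → 337/486 = 0.6934
  horse: TP=505, FN=33+28+22+27+46=156 → 505/661 = 0.7640
  frog: TP=893, FN=30+32+22+35+30=149 → 893/1042 = 0.8570
Weighted-recall = Σ (supportᵢ/N)·recallᵢ with N=5432: (1347/5432)·0.7446 + (1082/5432)·0.5989 + (814/5432)·0.5000 + (486/5432)·0.6934 + (661/5432)·0.7640 + (1042/5432)·0.8570 = 0.698

0.698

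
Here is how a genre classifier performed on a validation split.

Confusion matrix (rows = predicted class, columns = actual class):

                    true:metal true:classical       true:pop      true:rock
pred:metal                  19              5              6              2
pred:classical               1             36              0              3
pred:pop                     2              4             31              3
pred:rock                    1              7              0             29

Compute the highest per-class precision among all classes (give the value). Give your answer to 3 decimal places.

0.900

Per-class precision (TP/(TP+FP)):
  metal: TP=19, FP=5+6+2=13 → 19/32 = 0.5938
  classical: TP=36, FP=1+0+3=4 → 36/40 = 0.9000
  pop: TP=31, FP=2+4+3=9 → 31/40 = 0.7750
  rock: TP=29, FP=1+7+0=8 → 29/37 = 0.7838
Highest is class 'classical' with precision = 0.900.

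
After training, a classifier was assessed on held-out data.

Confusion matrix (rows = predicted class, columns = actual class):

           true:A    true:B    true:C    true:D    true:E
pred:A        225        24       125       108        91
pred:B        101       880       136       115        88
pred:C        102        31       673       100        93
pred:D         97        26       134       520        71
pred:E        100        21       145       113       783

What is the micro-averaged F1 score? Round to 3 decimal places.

Micro-averaging pools counts across classes: ΣTP=3081, ΣFP=1821, ΣFN=1821.
Micro-F1 score = 2·TP/(2·TP+FP+FN) on pooled counts = 0.629 (equals overall accuracy in single-label multiclass).

0.629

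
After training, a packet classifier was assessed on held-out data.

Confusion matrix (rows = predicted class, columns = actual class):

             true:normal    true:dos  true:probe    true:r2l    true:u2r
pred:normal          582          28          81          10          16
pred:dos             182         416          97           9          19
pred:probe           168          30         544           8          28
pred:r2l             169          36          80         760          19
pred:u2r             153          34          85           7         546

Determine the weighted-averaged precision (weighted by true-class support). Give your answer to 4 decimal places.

0.7144

Per-class precision (TP/(TP+FP)):
  normal: TP=582, FP=28+81+10+16=135 → 582/717 = 0.81172
  dos: TP=416, FP=182+97+9+19=307 → 416/723 = 0.57538
  probe: TP=544, FP=168+30+8+28=234 → 544/778 = 0.69923
  r2l: TP=760, FP=169+36+80+19=304 → 760/1064 = 0.71429
  u2r: TP=546, FP=153+34+85+7=279 → 546/825 = 0.66182
Weighted-precision = Σ (supportᵢ/N)·precisionᵢ with N=4107: (1254/4107)·0.81172 + (544/4107)·0.57538 + (887/4107)·0.69923 + (794/4107)·0.71429 + (628/4107)·0.66182 = 0.7144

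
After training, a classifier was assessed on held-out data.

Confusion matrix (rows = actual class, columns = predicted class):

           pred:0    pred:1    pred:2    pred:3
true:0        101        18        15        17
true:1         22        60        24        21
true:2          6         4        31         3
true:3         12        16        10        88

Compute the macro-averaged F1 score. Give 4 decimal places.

Per-class F1 score (2·TP/(2·TP+FP+FN)):
  0: TP=101, FP=22+6+12=40, FN=18+15+17=50 → 202/292 = 0.69178
  1: TP=60, FP=18+4+16=38, FN=22+24+21=67 → 120/225 = 0.53333
  2: TP=31, FP=15+24+10=49, FN=6+4+3=13 → 62/124 = 0.50000
  3: TP=88, FP=17+21+3=41, FN=12+16+10=38 → 176/255 = 0.69020
Macro-F1 score = mean = (0.69178 + 0.53333 + 0.50000 + 0.69020) / 4 = 0.6038

0.6038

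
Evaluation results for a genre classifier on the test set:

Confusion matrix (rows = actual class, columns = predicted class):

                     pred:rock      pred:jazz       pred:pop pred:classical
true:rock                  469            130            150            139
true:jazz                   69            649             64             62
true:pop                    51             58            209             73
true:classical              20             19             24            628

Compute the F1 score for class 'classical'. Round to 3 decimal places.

Take TP from the diagonal, FP from the rest of the 'classical' prediction marginal, FN from the rest of the 'classical' actual marginal.
F1 score = 2·TP/(2·TP+FP+FN).
classical: TP=628, FP=139+62+73=274, FN=20+19+24=63 → 1256/1593 = 0.7884

0.788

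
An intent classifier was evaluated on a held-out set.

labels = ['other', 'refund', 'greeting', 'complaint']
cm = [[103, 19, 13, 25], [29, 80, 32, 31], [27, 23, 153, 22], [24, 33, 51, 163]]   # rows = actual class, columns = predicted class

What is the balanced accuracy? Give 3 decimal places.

0.598

Balanced accuracy = mean of per-class recall.
  other: recall = 103/160 = 0.6438
  refund: recall = 80/172 = 0.4651
  greeting: recall = 153/225 = 0.6800
  complaint: recall = 163/271 = 0.6015
Mean = (0.6438 + 0.4651 + 0.6800 + 0.6015) / 4 = 0.598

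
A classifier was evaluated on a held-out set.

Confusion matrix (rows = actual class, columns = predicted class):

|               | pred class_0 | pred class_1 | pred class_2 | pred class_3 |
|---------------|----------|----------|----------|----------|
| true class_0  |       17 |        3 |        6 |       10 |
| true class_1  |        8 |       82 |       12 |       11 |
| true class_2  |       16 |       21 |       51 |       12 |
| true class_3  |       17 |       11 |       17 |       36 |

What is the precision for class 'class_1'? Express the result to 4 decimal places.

0.7009

One-vs-rest for 'class_1': TP = diagonal; FP = other classes predicted 'class_1'; FN = 'class_1' predicted as other.
precision = TP/(TP+FP).
class_1: TP=82, FP=3+21+11=35 → 82/117 = 0.70085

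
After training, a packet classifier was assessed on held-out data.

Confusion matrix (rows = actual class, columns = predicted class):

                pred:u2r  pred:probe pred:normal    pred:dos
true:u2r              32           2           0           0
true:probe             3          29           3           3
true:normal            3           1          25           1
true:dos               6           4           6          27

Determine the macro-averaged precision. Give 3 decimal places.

Per-class precision (TP/(TP+FP)):
  u2r: TP=32, FP=3+3+6=12 → 32/44 = 0.7273
  probe: TP=29, FP=2+1+4=7 → 29/36 = 0.8056
  normal: TP=25, FP=0+3+6=9 → 25/34 = 0.7353
  dos: TP=27, FP=0+3+1=4 → 27/31 = 0.8710
Macro-precision = mean = (0.7273 + 0.8056 + 0.7353 + 0.8710) / 4 = 0.785

0.785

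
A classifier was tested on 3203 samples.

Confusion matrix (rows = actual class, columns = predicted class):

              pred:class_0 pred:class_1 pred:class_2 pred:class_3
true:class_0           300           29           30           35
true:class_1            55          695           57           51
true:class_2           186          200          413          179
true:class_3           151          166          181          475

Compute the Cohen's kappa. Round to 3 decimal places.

0.448

Observed agreement pₒ = trace/N = 1883/3203 = 0.5879
Expected agreement pₑ = Σ (rowᵢ·colᵢ)/N² = (394·692 + 858·1090 + 978·681 + 973·740)/3203² = 0.2528
κ = (pₒ − pₑ)/(1 − pₑ) = (0.5879 − 0.2528)/(1 − 0.2528) = 0.448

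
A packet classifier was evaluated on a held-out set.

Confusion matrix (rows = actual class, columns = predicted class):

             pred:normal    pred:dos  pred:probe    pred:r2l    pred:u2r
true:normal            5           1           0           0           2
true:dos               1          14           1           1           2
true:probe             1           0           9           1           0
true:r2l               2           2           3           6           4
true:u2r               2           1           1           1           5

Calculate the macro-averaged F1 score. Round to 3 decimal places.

0.580

Per-class F1 score (2·TP/(2·TP+FP+FN)):
  normal: TP=5, FP=1+1+2+2=6, FN=1+0+0+2=3 → 10/19 = 0.5263
  dos: TP=14, FP=1+0+2+1=4, FN=1+1+1+2=5 → 28/37 = 0.7568
  probe: TP=9, FP=0+1+3+1=5, FN=1+0+1+0=2 → 18/25 = 0.7200
  r2l: TP=6, FP=0+1+1+1=3, FN=2+2+3+4=11 → 12/26 = 0.4615
  u2r: TP=5, FP=2+2+0+4=8, FN=2+1+1+1=5 → 10/23 = 0.4348
Macro-F1 score = mean = (0.5263 + 0.7568 + 0.7200 + 0.4615 + 0.4348) / 5 = 0.580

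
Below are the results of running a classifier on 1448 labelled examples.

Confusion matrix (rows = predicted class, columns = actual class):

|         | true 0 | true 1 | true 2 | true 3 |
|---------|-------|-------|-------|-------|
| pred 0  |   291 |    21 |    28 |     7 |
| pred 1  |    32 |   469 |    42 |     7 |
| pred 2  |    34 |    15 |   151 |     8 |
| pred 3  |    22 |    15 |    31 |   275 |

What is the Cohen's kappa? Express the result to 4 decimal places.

0.7512

Observed agreement pₒ = trace/N = 1186/1448 = 0.81906
Expected agreement pₑ = Σ (rowᵢ·colᵢ)/N² = (379·347 + 520·550 + 252·208 + 297·343)/1448² = 0.27271
κ = (pₒ − pₑ)/(1 − pₑ) = (0.81906 − 0.27271)/(1 − 0.27271) = 0.7512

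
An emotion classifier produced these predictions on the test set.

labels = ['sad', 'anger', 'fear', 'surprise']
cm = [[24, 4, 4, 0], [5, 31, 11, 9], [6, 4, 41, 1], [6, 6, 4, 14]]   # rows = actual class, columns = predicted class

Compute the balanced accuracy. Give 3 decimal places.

0.640

Balanced accuracy = mean of per-class recall.
  sad: recall = 24/32 = 0.7500
  anger: recall = 31/56 = 0.5536
  fear: recall = 41/52 = 0.7885
  surprise: recall = 14/30 = 0.4667
Mean = (0.7500 + 0.5536 + 0.7885 + 0.4667) / 4 = 0.640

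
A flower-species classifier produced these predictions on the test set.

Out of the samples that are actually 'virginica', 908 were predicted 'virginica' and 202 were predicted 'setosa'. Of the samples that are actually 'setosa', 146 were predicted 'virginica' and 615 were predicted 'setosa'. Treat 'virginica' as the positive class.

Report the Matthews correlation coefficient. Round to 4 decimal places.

0.6202

MCC = (TP·TN − FP·FN) / √((TP+FP)(TP+FN)(TN+FP)(TN+FN))
Numerator = 908·615 − 146·202 = 528928
Denominator = √(1054·1110·761·817) = √727394985780 = 852874.5428
MCC = 528928 / 852874.5428 = 0.6202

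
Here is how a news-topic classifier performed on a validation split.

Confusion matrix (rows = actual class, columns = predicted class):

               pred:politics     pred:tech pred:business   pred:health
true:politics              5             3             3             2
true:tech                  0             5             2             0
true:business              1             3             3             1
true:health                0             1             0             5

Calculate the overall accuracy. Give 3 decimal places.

0.529

Accuracy = trace / total = (5+5+3+5=18) / 34 = 18/34 = 0.529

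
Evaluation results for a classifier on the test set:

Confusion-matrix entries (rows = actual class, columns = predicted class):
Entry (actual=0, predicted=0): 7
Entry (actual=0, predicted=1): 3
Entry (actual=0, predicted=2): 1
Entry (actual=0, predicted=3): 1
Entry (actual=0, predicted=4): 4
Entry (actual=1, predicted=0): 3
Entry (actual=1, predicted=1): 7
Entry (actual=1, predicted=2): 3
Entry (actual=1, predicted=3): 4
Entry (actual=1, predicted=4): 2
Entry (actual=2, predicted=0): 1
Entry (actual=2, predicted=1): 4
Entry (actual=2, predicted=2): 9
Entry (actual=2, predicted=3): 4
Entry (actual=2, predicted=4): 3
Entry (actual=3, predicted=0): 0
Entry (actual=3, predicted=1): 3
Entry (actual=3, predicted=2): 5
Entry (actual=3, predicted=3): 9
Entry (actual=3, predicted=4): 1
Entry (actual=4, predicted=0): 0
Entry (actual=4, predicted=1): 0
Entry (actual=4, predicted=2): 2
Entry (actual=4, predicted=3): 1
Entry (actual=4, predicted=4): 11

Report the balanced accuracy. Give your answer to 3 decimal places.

0.504

Balanced accuracy = mean of per-class recall.
  0: recall = 7/16 = 0.4375
  1: recall = 7/19 = 0.3684
  2: recall = 9/21 = 0.4286
  3: recall = 9/18 = 0.5000
  4: recall = 11/14 = 0.7857
Mean = (0.4375 + 0.3684 + 0.4286 + 0.5000 + 0.7857) / 5 = 0.504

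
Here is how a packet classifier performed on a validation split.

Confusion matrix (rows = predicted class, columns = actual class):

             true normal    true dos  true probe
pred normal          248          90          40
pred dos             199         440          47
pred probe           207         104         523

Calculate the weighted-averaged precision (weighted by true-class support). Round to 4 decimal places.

0.6419

Per-class precision (TP/(TP+FP)):
  normal: TP=248, FP=90+40=130 → 248/378 = 0.65608
  dos: TP=440, FP=199+47=246 → 440/686 = 0.64140
  probe: TP=523, FP=207+104=311 → 523/834 = 0.62710
Weighted-precision = Σ (supportᵢ/N)·precisionᵢ with N=1898: (654/1898)·0.65608 + (634/1898)·0.64140 + (610/1898)·0.62710 = 0.6419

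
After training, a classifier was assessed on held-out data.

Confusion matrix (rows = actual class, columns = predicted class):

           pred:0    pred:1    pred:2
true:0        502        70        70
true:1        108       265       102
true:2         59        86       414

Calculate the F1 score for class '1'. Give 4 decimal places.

Treat '1' as positive and all other classes as negative.
F1 score = 2·TP/(2·TP+FP+FN).
1: TP=265, FP=70+86=156, FN=108+102=210 → 530/896 = 0.59152

0.5915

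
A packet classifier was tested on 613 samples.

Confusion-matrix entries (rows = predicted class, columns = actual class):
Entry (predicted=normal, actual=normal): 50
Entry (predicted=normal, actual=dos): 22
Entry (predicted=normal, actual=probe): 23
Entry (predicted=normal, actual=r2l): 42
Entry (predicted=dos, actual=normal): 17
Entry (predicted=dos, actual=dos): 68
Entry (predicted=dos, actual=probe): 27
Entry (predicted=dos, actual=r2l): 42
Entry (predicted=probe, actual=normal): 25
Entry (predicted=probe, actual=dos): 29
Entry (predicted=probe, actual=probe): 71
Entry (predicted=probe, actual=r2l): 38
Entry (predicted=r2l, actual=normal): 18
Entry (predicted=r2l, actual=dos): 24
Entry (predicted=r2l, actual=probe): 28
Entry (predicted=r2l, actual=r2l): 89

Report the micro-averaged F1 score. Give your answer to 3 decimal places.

0.454

Micro-averaging pools counts across classes: ΣTP=278, ΣFP=335, ΣFN=335.
Micro-F1 score = 2·TP/(2·TP+FP+FN) on pooled counts = 0.454 (equals overall accuracy in single-label multiclass).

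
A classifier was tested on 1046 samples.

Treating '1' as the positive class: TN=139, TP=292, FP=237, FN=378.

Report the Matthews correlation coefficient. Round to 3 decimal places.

MCC = (TP·TN − FP·FN) / √((TP+FP)(TP+FN)(TN+FP)(TN+FN))
Numerator = 292·139 − 237·378 = -48998
Denominator = √(529·670·376·517) = √68898356560 = 262484.9644
MCC = -48998 / 262484.9644 = -0.187

-0.187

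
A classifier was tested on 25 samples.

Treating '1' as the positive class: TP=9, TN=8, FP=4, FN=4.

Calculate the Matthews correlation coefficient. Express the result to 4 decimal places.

MCC = (TP·TN − FP·FN) / √((TP+FP)(TP+FN)(TN+FP)(TN+FN))
Numerator = 9·8 − 4·4 = 56
Denominator = √(13·13·12·12) = √24336 = 156.0000
MCC = 56 / 156.0000 = 0.3590

0.3590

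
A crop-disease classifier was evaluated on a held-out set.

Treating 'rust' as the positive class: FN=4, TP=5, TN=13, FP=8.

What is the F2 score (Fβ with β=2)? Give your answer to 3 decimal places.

0.510

Fβ = (1+β²)·TP / ((1+β²)·TP + β²·FN + FP), with β²=4
= 5·5 / (5·5 + 4·4 + 8) = 0.510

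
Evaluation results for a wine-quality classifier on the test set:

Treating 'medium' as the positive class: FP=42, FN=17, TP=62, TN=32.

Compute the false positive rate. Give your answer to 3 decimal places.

FPR = FP/(FP+TN) = 42/(42+32) = 0.568

0.568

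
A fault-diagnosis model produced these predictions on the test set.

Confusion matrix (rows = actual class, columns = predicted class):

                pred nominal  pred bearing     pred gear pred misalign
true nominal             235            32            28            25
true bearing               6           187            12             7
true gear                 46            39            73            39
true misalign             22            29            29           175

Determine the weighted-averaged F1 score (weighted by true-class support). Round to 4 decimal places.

0.6717

Per-class F1 score (2·TP/(2·TP+FP+FN)):
  nominal: TP=235, FP=6+46+22=74, FN=32+28+25=85 → 470/629 = 0.74722
  bearing: TP=187, FP=32+39+29=100, FN=6+12+7=25 → 374/499 = 0.74950
  gear: TP=73, FP=28+12+29=69, FN=46+39+39=124 → 146/339 = 0.43068
  misalign: TP=175, FP=25+7+39=71, FN=22+29+29=80 → 350/501 = 0.69860
Weighted-F1 score = Σ (supportᵢ/N)·F1 scoreᵢ with N=984: (320/984)·0.74722 + (212/984)·0.74950 + (197/984)·0.43068 + (255/984)·0.69860 = 0.6717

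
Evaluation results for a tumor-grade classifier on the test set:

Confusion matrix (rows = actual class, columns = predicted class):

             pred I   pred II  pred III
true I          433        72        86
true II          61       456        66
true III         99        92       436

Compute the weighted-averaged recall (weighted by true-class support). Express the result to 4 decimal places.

0.7357

Per-class recall (TP/(TP+FN)):
  I: TP=433, FN=72+86=158 → 433/591 = 0.73266
  II: TP=456, FN=61+66=127 → 456/583 = 0.78216
  III: TP=436, FN=99+92=191 → 436/627 = 0.69537
Weighted-recall = Σ (supportᵢ/N)·recallᵢ with N=1801: (591/1801)·0.73266 + (583/1801)·0.78216 + (627/1801)·0.69537 = 0.7357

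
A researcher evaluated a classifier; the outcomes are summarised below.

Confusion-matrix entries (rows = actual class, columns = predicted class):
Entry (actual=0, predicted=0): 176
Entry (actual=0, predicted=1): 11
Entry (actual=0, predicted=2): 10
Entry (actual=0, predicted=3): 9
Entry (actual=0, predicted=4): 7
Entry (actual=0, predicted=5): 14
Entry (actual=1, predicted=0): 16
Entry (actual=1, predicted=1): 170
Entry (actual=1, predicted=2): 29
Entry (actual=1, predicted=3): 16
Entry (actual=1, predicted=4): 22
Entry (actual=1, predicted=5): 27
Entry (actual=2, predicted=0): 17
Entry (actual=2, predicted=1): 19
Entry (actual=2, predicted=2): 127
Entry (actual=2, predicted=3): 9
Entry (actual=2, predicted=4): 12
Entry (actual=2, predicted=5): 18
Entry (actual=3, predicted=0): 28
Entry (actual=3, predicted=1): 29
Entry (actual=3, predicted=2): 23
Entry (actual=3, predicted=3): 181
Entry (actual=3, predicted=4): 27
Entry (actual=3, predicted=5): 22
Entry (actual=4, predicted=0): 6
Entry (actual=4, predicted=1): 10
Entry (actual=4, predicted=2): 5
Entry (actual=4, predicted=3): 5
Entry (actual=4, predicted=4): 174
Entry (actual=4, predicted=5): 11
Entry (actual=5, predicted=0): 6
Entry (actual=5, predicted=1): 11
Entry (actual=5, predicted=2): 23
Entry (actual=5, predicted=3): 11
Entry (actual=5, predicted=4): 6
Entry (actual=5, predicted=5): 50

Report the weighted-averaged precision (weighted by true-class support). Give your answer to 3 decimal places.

0.671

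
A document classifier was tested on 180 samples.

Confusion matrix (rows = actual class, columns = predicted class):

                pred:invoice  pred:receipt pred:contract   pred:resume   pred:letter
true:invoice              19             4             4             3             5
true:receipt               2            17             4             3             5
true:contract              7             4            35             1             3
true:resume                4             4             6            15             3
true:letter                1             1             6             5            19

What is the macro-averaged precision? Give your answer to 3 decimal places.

Per-class precision (TP/(TP+FP)):
  invoice: TP=19, FP=2+7+4+1=14 → 19/33 = 0.5758
  receipt: TP=17, FP=4+4+4+1=13 → 17/30 = 0.5667
  contract: TP=35, FP=4+4+6+6=20 → 35/55 = 0.6364
  resume: TP=15, FP=3+3+1+5=12 → 15/27 = 0.5556
  letter: TP=19, FP=5+5+3+3=16 → 19/35 = 0.5429
Macro-precision = mean = (0.5758 + 0.5667 + 0.6364 + 0.5556 + 0.5429) / 5 = 0.575

0.575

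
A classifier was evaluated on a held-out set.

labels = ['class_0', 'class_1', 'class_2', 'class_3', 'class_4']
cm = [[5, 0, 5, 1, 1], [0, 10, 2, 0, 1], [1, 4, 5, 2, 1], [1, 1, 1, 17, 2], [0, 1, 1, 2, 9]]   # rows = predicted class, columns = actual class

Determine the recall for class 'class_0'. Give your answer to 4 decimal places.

0.7143

Treat 'class_0' as positive and all other classes as negative.
recall = TP/(TP+FN).
class_0: TP=5, FN=0+1+1+0=2 → 5/7 = 0.71429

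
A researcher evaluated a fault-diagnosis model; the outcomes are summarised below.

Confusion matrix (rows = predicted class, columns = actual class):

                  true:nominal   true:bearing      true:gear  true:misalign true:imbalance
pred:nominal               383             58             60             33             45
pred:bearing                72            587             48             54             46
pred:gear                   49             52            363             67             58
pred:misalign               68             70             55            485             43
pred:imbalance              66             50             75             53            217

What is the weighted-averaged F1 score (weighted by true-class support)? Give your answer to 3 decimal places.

0.646

Per-class F1 score (2·TP/(2·TP+FP+FN)):
  nominal: TP=383, FP=58+60+33+45=196, FN=72+49+68+66=255 → 766/1217 = 0.6294
  bearing: TP=587, FP=72+48+54+46=220, FN=58+52+70+50=230 → 1174/1624 = 0.7229
  gear: TP=363, FP=49+52+67+58=226, FN=60+48+55+75=238 → 726/1190 = 0.6101
  misalign: TP=485, FP=68+70+55+43=236, FN=33+54+67+53=207 → 970/1413 = 0.6865
  imbalance: TP=217, FP=66+50+75+53=244, FN=45+46+58+43=192 → 434/870 = 0.4989
Weighted-F1 score = Σ (supportᵢ/N)·F1 scoreᵢ with N=3157: (638/3157)·0.6294 + (817/3157)·0.7229 + (601/3157)·0.6101 + (692/3157)·0.6865 + (409/3157)·0.4989 = 0.646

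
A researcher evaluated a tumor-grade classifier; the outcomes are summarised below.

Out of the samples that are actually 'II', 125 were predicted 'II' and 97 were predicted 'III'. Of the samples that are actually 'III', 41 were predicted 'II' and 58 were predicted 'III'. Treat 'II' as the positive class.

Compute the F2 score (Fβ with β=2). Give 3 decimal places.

0.593

Fβ = (1+β²)·TP / ((1+β²)·TP + β²·FN + FP), with β²=4
= 5·125 / (5·125 + 4·97 + 41) = 0.593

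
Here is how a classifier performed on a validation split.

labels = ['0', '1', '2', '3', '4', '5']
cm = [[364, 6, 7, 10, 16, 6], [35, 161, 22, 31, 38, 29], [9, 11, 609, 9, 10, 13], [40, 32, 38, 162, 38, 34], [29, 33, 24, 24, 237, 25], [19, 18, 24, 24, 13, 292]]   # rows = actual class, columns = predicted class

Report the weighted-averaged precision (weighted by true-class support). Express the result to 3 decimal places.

0.723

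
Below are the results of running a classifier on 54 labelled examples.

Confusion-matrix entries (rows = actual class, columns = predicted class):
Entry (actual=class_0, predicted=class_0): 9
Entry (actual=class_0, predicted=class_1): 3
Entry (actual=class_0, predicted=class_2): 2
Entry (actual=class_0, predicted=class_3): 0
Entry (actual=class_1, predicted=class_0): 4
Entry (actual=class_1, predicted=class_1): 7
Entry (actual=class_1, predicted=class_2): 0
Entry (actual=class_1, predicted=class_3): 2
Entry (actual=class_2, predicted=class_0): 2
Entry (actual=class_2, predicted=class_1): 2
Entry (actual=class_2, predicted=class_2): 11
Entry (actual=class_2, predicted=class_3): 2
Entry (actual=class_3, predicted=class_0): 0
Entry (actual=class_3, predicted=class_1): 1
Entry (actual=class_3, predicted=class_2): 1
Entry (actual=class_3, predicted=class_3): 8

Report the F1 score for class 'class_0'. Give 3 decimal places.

Treat 'class_0' as positive and all other classes as negative.
F1 score = 2·TP/(2·TP+FP+FN).
class_0: TP=9, FP=4+2+0=6, FN=3+2+0=5 → 18/29 = 0.6207

0.621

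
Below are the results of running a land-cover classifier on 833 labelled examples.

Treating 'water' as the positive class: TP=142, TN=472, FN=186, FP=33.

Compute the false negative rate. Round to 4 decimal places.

0.5671

FNR = FN/(FN+TP) = 186/(186+142) = 0.5671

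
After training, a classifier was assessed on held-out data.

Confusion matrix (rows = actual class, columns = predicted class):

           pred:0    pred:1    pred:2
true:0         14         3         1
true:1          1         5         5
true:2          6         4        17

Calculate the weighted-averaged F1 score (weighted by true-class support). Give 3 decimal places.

0.644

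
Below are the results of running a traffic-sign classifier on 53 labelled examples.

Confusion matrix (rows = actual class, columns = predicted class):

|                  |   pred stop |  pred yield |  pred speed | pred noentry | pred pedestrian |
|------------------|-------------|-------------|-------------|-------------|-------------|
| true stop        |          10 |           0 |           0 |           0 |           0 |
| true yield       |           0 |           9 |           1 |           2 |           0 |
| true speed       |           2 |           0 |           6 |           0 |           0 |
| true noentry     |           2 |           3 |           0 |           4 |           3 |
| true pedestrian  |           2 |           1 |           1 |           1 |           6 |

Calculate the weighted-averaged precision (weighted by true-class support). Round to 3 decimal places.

Per-class precision (TP/(TP+FP)):
  stop: TP=10, FP=0+2+2+2=6 → 10/16 = 0.6250
  yield: TP=9, FP=0+0+3+1=4 → 9/13 = 0.6923
  speed: TP=6, FP=0+1+0+1=2 → 6/8 = 0.7500
  noentry: TP=4, FP=0+2+0+1=3 → 4/7 = 0.5714
  pedestrian: TP=6, FP=0+0+0+3=3 → 6/9 = 0.6667
Weighted-precision = Σ (supportᵢ/N)·precisionᵢ with N=53: (10/53)·0.6250 + (12/53)·0.6923 + (8/53)·0.7500 + (12/53)·0.5714 + (11/53)·0.6667 = 0.656

0.656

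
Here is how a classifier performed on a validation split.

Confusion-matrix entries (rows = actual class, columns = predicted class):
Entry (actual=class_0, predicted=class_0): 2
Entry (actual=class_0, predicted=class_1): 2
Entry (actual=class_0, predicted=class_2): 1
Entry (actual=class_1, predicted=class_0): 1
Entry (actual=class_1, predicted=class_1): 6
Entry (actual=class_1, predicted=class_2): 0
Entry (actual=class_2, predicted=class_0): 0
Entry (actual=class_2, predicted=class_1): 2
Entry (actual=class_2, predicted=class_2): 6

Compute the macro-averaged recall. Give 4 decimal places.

Per-class recall (TP/(TP+FN)):
  class_0: TP=2, FN=2+1=3 → 2/5 = 0.40000
  class_1: TP=6, FN=1+0=1 → 6/7 = 0.85714
  class_2: TP=6, FN=0+2=2 → 6/8 = 0.75000
Macro-recall = mean = (0.40000 + 0.85714 + 0.75000) / 3 = 0.6690

0.6690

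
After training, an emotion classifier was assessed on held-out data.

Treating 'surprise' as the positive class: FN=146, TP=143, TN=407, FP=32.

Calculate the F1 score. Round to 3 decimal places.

Precision = TP/(TP+FP) = 143/175 = 0.8171
Recall = TP/(TP+FN) = 143/289 = 0.4948
F1 = 2·TP/(2·TP+FP+FN) = 286/464 = 0.616

0.616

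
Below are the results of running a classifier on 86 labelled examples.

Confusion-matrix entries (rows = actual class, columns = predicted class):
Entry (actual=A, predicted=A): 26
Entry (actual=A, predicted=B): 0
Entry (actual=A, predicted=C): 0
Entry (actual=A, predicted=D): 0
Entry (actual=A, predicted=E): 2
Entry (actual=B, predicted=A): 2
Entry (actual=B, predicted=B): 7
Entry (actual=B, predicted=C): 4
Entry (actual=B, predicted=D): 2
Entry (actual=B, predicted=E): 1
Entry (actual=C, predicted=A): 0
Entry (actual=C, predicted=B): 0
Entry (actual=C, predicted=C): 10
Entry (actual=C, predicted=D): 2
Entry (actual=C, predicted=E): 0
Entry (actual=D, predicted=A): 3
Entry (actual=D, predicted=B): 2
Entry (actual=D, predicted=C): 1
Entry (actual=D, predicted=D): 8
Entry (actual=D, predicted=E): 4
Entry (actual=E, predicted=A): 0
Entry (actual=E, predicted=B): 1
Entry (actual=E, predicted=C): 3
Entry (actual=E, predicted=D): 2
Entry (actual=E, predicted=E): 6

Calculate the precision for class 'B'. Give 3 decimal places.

0.700

One-vs-rest for 'B': TP = diagonal; FP = other classes predicted 'B'; FN = 'B' predicted as other.
precision = TP/(TP+FP).
B: TP=7, FP=0+0+2+1=3 → 7/10 = 0.7000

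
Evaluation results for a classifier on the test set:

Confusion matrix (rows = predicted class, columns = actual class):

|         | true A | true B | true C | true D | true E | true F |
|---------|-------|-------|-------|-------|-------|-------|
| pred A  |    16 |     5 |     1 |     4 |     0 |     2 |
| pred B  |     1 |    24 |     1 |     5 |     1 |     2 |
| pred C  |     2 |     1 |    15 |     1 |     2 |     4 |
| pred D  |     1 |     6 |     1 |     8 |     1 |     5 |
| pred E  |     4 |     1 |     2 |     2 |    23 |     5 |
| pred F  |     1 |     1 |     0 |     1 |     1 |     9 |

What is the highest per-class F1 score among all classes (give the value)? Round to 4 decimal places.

0.7077

Per-class F1 score (2·TP/(2·TP+FP+FN)):
  A: TP=16, FP=5+1+4+0+2=12, FN=1+2+1+4+1=9 → 32/53 = 0.60377
  B: TP=24, FP=1+1+5+1+2=10, FN=5+1+6+1+1=14 → 48/72 = 0.66667
  C: TP=15, FP=2+1+1+2+4=10, FN=1+1+1+2+0=5 → 30/45 = 0.66667
  D: TP=8, FP=1+6+1+1+5=14, FN=4+5+1+2+1=13 → 16/43 = 0.37209
  E: TP=23, FP=4+1+2+2+5=14, FN=0+1+2+1+1=5 → 46/65 = 0.70769
  F: TP=9, FP=1+1+0+1+1=4, FN=2+2+4+5+5=18 → 18/40 = 0.45000
Highest is class 'E' with F1 score = 0.7077.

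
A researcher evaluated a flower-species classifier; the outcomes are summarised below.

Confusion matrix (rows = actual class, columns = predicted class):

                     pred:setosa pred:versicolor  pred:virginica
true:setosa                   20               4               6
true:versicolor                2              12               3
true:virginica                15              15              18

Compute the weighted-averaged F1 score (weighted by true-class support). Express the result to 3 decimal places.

Per-class F1 score (2·TP/(2·TP+FP+FN)):
  setosa: TP=20, FP=2+15=17, FN=4+6=10 → 40/67 = 0.5970
  versicolor: TP=12, FP=4+15=19, FN=2+3=5 → 24/48 = 0.5000
  virginica: TP=18, FP=6+3=9, FN=15+15=30 → 36/75 = 0.4800
Weighted-F1 score = Σ (supportᵢ/N)·F1 scoreᵢ with N=95: (30/95)·0.5970 + (17/95)·0.5000 + (48/95)·0.4800 = 0.521

0.521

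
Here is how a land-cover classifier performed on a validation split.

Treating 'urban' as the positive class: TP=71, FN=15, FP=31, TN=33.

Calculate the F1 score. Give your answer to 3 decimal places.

Precision = TP/(TP+FP) = 71/102 = 0.6961
Recall = TP/(TP+FN) = 71/86 = 0.8256
F1 = 2·TP/(2·TP+FP+FN) = 142/188 = 0.755

0.755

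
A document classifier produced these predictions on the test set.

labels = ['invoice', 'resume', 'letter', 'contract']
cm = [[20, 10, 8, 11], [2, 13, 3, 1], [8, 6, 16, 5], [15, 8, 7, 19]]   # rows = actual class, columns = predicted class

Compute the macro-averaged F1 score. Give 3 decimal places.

0.450

Per-class F1 score (2·TP/(2·TP+FP+FN)):
  invoice: TP=20, FP=2+8+15=25, FN=10+8+11=29 → 40/94 = 0.4255
  resume: TP=13, FP=10+6+8=24, FN=2+3+1=6 → 26/56 = 0.4643
  letter: TP=16, FP=8+3+7=18, FN=8+6+5=19 → 32/69 = 0.4638
  contract: TP=19, FP=11+1+5=17, FN=15+8+7=30 → 38/85 = 0.4471
Macro-F1 score = mean = (0.4255 + 0.4643 + 0.4638 + 0.4471) / 4 = 0.450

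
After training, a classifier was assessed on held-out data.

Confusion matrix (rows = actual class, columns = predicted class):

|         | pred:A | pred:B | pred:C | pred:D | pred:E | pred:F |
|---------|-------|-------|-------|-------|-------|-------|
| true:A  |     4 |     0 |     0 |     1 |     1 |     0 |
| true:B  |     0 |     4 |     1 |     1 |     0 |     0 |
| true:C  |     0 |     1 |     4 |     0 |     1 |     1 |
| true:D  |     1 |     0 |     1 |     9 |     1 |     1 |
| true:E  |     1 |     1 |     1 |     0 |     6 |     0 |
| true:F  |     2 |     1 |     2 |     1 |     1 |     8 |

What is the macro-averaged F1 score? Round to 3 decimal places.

0.613

Per-class F1 score (2·TP/(2·TP+FP+FN)):
  A: TP=4, FP=0+0+1+1+2=4, FN=0+0+1+1+0=2 → 8/14 = 0.5714
  B: TP=4, FP=0+1+0+1+1=3, FN=0+1+1+0+0=2 → 8/13 = 0.6154
  C: TP=4, FP=0+1+1+1+2=5, FN=0+1+0+1+1=3 → 8/16 = 0.5000
  D: TP=9, FP=1+1+0+0+1=3, FN=1+0+1+1+1=4 → 18/25 = 0.7200
  E: TP=6, FP=1+0+1+1+1=4, FN=1+1+1+0+0=3 → 12/19 = 0.6316
  F: TP=8, FP=0+0+1+1+0=2, FN=2+1+2+1+1=7 → 16/25 = 0.6400
Macro-F1 score = mean = (0.5714 + 0.6154 + 0.5000 + 0.7200 + 0.6316 + 0.6400) / 6 = 0.613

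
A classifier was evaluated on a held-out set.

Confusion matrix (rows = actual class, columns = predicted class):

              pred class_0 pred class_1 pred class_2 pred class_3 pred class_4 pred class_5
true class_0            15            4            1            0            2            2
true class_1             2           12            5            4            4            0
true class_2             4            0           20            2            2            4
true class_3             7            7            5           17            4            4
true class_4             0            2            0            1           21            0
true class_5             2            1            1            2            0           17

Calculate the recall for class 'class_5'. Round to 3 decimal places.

0.739

recall = TP/(TP+FN).
class_5: TP=17, FN=2+1+1+2+0=6 → 17/23 = 0.7391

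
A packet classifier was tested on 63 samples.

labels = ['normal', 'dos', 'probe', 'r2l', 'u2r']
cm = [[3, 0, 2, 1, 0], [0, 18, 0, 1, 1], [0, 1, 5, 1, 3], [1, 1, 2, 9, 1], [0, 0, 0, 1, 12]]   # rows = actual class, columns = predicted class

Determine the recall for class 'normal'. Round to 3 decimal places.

0.500

Take TP from the diagonal, FP from the rest of the 'normal' prediction marginal, FN from the rest of the 'normal' actual marginal.
recall = TP/(TP+FN).
normal: TP=3, FN=0+2+1+0=3 → 3/6 = 0.5000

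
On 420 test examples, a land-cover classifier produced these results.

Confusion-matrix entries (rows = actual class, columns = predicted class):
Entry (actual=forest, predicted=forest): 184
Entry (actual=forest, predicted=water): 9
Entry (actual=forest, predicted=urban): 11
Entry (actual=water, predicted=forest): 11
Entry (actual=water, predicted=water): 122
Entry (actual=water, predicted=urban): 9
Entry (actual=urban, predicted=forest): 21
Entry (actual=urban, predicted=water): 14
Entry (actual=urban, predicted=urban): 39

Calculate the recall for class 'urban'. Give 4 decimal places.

0.5270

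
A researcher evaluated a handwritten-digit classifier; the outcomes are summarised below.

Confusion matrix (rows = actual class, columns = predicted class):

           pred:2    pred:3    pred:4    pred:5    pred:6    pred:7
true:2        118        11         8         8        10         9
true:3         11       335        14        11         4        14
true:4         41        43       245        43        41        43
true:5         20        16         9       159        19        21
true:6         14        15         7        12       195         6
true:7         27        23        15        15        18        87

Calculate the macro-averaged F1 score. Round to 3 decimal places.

Per-class F1 score (2·TP/(2·TP+FP+FN)):
  2: TP=118, FP=11+41+20+14+27=113, FN=11+8+8+10+9=46 → 236/395 = 0.5975
  3: TP=335, FP=11+43+16+15+23=108, FN=11+14+11+4+14=54 → 670/832 = 0.8053
  4: TP=245, FP=8+14+9+7+15=53, FN=41+43+43+41+43=211 → 490/754 = 0.6499
  5: TP=159, FP=8+11+43+12+15=89, FN=20+16+9+19+21=85 → 318/492 = 0.6463
  6: TP=195, FP=10+4+41+19+18=92, FN=14+15+7+12+6=54 → 390/536 = 0.7276
  7: TP=87, FP=9+14+43+21+6=93, FN=27+23+15+15+18=98 → 174/365 = 0.4767
Macro-F1 score = mean = (0.5975 + 0.8053 + 0.6499 + 0.6463 + 0.7276 + 0.4767) / 6 = 0.651

0.651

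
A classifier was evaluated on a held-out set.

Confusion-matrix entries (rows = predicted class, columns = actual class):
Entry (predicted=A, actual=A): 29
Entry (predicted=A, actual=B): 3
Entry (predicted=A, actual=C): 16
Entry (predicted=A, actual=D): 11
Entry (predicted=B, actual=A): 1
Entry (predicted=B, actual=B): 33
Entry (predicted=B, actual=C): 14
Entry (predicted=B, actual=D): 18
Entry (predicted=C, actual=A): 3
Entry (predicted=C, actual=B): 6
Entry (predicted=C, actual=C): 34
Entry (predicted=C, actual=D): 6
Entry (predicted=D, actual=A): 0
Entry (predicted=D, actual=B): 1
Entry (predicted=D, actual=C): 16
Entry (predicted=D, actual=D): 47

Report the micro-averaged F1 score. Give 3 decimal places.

0.601

Micro-averaging pools counts across classes: ΣTP=143, ΣFP=95, ΣFN=95.
Micro-F1 score = 2·TP/(2·TP+FP+FN) on pooled counts = 0.601 (equals overall accuracy in single-label multiclass).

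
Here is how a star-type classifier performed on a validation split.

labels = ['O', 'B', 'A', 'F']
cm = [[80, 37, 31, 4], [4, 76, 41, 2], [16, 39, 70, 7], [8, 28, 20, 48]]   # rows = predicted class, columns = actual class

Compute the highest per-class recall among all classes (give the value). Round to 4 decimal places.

0.7869

Per-class recall (TP/(TP+FN)):
  O: TP=80, FN=4+16+8=28 → 80/108 = 0.74074
  B: TP=76, FN=37+39+28=104 → 76/180 = 0.42222
  A: TP=70, FN=31+41+20=92 → 70/162 = 0.43210
  F: TP=48, FN=4+2+7=13 → 48/61 = 0.78689
Highest is class 'F' with recall = 0.7869.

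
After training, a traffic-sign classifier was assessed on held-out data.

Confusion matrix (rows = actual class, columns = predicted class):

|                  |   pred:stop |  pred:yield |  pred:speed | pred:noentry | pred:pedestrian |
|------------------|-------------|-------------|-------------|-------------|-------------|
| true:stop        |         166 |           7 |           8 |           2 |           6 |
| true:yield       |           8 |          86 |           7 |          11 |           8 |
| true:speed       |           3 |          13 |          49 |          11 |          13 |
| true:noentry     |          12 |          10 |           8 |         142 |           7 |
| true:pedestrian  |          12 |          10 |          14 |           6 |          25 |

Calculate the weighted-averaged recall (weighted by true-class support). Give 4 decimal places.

Per-class recall (TP/(TP+FN)):
  stop: TP=166, FN=7+8+2+6=23 → 166/189 = 0.87831
  yield: TP=86, FN=8+7+11+8=34 → 86/120 = 0.71667
  speed: TP=49, FN=3+13+11+13=40 → 49/89 = 0.55056
  noentry: TP=142, FN=12+10+8+7=37 → 142/179 = 0.79330
  pedestrian: TP=25, FN=12+10+14+6=42 → 25/67 = 0.37313
Weighted-recall = Σ (supportᵢ/N)·recallᵢ with N=644: (189/644)·0.87831 + (120/644)·0.71667 + (89/644)·0.55056 + (179/644)·0.79330 + (67/644)·0.37313 = 0.7267

0.7267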